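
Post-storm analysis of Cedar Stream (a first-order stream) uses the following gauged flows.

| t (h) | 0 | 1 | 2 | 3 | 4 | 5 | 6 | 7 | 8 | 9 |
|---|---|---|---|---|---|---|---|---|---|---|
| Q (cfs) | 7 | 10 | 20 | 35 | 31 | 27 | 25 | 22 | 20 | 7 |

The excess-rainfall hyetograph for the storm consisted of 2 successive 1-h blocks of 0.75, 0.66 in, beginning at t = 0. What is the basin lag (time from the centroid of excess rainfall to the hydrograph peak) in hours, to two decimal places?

t_L ≈ 2.03 h

Centroid of excess rainfall: t_c = Σ P_i·t̄_i / ΣP_i = 0.9681 h (block centres at 0.5, 1.5 h).
Hydrograph peak occurs at t = 3 h, so basin lag t_L = 3 − 0.9681 = 2.03 h.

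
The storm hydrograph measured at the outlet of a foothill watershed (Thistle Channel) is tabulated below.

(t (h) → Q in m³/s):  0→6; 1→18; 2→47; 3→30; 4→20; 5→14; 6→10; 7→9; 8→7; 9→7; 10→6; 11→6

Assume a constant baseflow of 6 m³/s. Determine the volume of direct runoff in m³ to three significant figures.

V ≈ 3.89 × 10^5 m³

Direct-runoff ordinates (Q − Q_b): 0.0, 12.0, 41.0, 24.0, 14.0, 8.0, 4.0, 3.0, 1.0, 1.0, 0.0, 0.0 m³/s.
ΣQ_DR = 108.0 m³/s.
With Δt = 1 h = 3600 s, V = ΣQ_DR · Δt = 108.0 × 3600 = 3.89 × 10^5 m³.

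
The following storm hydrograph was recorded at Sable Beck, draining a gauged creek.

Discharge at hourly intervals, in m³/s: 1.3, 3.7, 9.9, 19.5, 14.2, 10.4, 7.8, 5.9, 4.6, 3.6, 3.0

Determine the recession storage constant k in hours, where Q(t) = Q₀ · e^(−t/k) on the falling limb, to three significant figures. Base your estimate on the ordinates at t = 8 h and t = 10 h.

On the falling limb, Q drops from 4.6 to 3.0 m³/s between t = 8 h and t = 10 h (Δt = 2 h).
k = −Δt / ln(Q₂/Q₁) = −2 / ln(3.0/4.6) = 4.68 h.

k ≈ 4.68 h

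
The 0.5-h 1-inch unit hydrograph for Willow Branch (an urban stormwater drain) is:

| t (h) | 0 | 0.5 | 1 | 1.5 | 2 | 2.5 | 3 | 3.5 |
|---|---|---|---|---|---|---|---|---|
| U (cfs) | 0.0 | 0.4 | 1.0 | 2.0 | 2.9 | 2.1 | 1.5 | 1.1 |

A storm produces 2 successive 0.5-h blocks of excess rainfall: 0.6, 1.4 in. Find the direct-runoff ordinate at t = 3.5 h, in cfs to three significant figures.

By discrete convolution, Q_j = Σ (P_i / 1 in) · U_{j−i}.
At t = 3.5 h (j=7): Q = (0.6/1)·1.1 + (1.4/1)·1.5 = 2.76 cfs.

Q ≈ 2.76 cfs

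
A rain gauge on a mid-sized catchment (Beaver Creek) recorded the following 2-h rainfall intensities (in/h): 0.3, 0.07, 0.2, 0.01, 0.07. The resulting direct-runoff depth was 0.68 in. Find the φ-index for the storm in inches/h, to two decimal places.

φ ≈ 0.08 in/h

Only the 2 blocks with intensity above φ contribute runoff: 0.3, 0.2 in/h.
Σ(I−φ)·Δt = d  ⇒  (0.3+0.2 − 2φ)·2 = 0.68
φ = (0.5000 − 0.68/2) / 2 = 0.08 in/h.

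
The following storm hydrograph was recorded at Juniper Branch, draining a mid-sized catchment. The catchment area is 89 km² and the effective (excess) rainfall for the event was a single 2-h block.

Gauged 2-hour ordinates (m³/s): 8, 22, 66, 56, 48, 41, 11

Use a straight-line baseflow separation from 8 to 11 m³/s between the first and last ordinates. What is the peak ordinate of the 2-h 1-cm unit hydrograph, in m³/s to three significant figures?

U_p ≈ 38.0 m³/s

Direct runoff: 0.00, 13.50, 57.00, 46.50, 38.00, 30.50, 0.00 m³/s; ΣQ_DR = 185.5 m³/s, peak = 57.00 m³/s.
Runoff depth d = ΣQ_DR·Δt / A = 185.5 × 7200 / (89 km²) = 15.01 mm.
The 1-cm UH is the DRH scaled by (10 mm)/d, so U_p = 57.00 × 10/15.01 = 38.0 m³/s.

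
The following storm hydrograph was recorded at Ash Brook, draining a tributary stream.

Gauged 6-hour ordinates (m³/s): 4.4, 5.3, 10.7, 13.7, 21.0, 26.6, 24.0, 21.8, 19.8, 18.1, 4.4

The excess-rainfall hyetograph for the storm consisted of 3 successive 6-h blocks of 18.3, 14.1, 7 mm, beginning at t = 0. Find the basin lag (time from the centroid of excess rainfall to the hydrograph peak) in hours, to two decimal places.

Centroid of excess rainfall: t_c = Σ P_i·t̄_i / ΣP_i = 7.2792 h (block centres at 3, 9, 15 h).
Hydrograph peak occurs at t = 30 h, so basin lag t_L = 30 − 7.2792 = 22.72 h.

t_L ≈ 22.72 h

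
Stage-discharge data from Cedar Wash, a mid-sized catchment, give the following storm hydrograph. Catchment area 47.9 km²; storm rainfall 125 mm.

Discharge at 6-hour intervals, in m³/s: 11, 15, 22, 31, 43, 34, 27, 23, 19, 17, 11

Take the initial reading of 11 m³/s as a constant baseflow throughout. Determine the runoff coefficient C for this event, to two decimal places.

ΣQ_DR = 132.0 m³/s; V = ΣQ_DR·Δt = 2.851 × 10^6 m³.
Runoff depth d = V / A = 59.52 mm.
C = d / P = 59.52 / 125 = 0.48.

C ≈ 0.48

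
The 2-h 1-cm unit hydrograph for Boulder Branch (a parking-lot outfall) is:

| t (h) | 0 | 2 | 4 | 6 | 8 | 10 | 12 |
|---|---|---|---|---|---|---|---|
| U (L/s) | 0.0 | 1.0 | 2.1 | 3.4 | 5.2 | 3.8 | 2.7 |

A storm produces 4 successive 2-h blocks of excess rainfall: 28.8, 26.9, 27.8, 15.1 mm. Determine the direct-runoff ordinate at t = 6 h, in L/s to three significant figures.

By discrete convolution, Q_j = Σ (P_i / 10 mm) · U_{j−i}.
At t = 6 h (j=3): Q = (28.8/10)·3.4 + (26.9/10)·2.1 + (27.8/10)·1.0 + (15.1/10)·0.0 = 18.2 L/s.

Q ≈ 18.2 L/s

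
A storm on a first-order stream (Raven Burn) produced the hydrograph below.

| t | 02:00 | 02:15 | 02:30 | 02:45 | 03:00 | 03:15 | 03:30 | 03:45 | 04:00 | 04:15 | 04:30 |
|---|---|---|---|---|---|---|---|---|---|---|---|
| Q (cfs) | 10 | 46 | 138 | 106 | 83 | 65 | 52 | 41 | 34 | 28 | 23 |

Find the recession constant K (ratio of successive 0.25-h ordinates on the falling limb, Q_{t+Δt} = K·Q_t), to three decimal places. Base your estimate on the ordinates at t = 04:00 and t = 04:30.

Using the recession-limb readings at t = 04:00 and t = 04:30: Q falls from 34 to 23 cfs over 2 intervals.
K = (Q₂/Q₁)^(1/2) = (23/34)^(1/2) = 0.822.

K ≈ 0.822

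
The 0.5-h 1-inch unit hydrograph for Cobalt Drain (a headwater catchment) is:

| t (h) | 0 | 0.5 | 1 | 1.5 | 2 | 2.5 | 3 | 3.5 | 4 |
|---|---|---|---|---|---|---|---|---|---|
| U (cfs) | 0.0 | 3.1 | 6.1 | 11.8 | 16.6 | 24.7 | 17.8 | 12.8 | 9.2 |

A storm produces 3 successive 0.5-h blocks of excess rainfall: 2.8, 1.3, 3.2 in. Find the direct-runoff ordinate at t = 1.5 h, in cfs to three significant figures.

By discrete convolution, Q_j = Σ (P_i / 1 in) · U_{j−i}.
At t = 1.5 h (j=3): Q = (2.8/1)·11.8 + (1.3/1)·6.1 + (3.2/1)·3.1 = 50.9 cfs.

Q ≈ 50.9 cfs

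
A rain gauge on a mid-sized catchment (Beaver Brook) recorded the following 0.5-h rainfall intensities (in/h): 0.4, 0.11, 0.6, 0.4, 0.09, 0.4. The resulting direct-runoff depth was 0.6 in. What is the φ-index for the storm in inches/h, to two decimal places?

Only the 4 blocks with intensity above φ contribute runoff: 0.4, 0.6, 0.4, 0.4 in/h.
Σ(I−φ)·Δt = d  ⇒  (0.4+0.6+0.4+0.4 − 4φ)·0.5 = 0.6
φ = (1.800 − 0.6/0.5) / 4 = 0.15 in/h.

φ ≈ 0.15 in/h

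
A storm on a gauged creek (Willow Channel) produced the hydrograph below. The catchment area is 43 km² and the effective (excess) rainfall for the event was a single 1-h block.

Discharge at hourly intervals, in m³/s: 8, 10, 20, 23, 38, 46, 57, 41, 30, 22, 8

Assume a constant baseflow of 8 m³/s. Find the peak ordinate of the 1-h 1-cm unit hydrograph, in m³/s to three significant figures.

Direct runoff: 0.0, 2.0, 12.0, 15.0, 30.0, 38.0, 49.0, 33.0, 22.0, 14.0, 0.0 m³/s; ΣQ_DR = 215.0 m³/s, peak = 49.0 m³/s.
Runoff depth d = ΣQ_DR·Δt / A = 215.0 × 3600 / (43 km²) = 18.00 mm.
The 1-cm UH is the DRH scaled by (10 mm)/d, so U_p = 49.0 × 10/18.00 = 27.2 m³/s.

U_p ≈ 27.2 m³/s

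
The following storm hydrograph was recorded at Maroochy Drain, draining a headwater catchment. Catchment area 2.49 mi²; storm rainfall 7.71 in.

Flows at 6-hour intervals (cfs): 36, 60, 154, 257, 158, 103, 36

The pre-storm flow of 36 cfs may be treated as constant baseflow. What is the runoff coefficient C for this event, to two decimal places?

C ≈ 0.27

ΣQ_DR = 552.0 cfs; V = ΣQ_DR·Δt = 1.192 × 10^7 ft³.
Runoff depth d = V / A = 2.061 in.
C = d / P = 2.061 / 7.71 = 0.27.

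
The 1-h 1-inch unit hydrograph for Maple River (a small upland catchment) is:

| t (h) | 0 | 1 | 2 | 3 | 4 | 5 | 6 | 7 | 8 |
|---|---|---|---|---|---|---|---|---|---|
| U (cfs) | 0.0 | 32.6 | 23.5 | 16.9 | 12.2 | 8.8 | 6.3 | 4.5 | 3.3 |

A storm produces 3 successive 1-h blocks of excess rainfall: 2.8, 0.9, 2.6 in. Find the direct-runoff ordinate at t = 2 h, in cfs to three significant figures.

Q ≈ 95.1 cfs

By discrete convolution, Q_j = Σ (P_i / 1 in) · U_{j−i}.
At t = 2 h (j=2): Q = (2.8/1)·23.5 + (0.9/1)·32.6 + (2.6/1)·0.0 = 95.1 cfs.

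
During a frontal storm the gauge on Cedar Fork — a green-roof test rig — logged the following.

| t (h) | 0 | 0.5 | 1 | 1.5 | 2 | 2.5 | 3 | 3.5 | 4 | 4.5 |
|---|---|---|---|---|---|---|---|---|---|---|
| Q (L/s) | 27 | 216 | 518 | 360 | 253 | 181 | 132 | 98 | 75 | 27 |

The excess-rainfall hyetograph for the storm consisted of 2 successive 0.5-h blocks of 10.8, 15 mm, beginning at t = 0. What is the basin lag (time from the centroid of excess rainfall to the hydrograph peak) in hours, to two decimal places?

t_L ≈ 0.46 h

Centroid of excess rainfall: t_c = Σ P_i·t̄_i / ΣP_i = 0.5407 h (block centres at 0.25, 0.75 h).
Hydrograph peak occurs at t = 1 h, so basin lag t_L = 1 − 0.5407 = 0.46 h.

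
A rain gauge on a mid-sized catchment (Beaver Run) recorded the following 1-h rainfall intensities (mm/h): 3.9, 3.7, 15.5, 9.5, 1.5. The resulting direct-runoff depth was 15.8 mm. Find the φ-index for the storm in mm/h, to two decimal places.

φ ≈ 4.60 mm/h

Only the 2 blocks with intensity above φ contribute runoff: 15.5, 9.5 mm/h.
Σ(I−φ)·Δt = d  ⇒  (15.5+9.5 − 2φ)·1 = 15.8
φ = (25.00 − 15.8/1) / 2 = 4.60 mm/h.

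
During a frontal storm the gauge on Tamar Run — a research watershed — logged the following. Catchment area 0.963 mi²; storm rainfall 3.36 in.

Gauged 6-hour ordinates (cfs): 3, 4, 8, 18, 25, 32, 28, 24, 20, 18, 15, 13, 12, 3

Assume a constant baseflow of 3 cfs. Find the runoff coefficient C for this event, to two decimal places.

ΣQ_DR = 181.0 cfs; V = ΣQ_DR·Δt = 3.910 × 10^6 ft³.
Runoff depth d = V / A = 1.748 in.
C = d / P = 1.748 / 3.36 = 0.52.

C ≈ 0.52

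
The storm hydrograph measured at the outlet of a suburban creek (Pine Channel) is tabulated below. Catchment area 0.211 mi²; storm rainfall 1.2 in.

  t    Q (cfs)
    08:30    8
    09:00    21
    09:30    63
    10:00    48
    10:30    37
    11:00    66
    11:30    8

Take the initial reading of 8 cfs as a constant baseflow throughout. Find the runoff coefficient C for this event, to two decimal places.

C ≈ 0.60

ΣQ_DR = 195.0 cfs; V = ΣQ_DR·Δt = 3.510 × 10^5 ft³.
Runoff depth d = V / A = 0.7160 in.
C = d / P = 0.7160 / 1.2 = 0.60.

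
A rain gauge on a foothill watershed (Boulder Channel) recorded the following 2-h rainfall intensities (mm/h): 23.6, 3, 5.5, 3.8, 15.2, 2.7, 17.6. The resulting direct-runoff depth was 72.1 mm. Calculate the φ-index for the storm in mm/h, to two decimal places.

φ ≈ 6.78 mm/h

Only the 3 blocks with intensity above φ contribute runoff: 23.6, 15.2, 17.6 mm/h.
Σ(I−φ)·Δt = d  ⇒  (23.6+15.2+17.6 − 3φ)·2 = 72.1
φ = (56.40 − 72.1/2) / 3 = 6.78 mm/h.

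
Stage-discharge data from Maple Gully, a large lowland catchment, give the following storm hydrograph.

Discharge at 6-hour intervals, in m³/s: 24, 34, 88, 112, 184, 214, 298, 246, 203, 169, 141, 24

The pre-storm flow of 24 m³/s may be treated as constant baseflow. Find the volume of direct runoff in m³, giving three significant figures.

Direct-runoff ordinates (Q − Q_b): 0.0, 10.0, 64.0, 88.0, 160.0, 190.0, 274.0, 222.0, 179.0, 145.0, 117.0, 0.0 m³/s.
ΣQ_DR = 1449 m³/s.
With Δt = 6 h = 21600 s, V = ΣQ_DR · Δt = 1449 × 21600 = 3.13 × 10^7 m³.

V ≈ 3.13 × 10^7 m³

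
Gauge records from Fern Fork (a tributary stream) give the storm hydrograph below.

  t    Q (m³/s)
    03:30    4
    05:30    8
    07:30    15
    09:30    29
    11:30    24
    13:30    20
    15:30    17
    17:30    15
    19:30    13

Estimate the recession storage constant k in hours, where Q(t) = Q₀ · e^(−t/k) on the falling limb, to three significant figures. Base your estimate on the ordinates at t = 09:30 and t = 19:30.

On the falling limb, Q drops from 29 to 13 m³/s between t = 09:30 and t = 19:30 (Δt = 10 h).
k = −Δt / ln(Q₂/Q₁) = −10 / ln(13/29) = 12.5 h.

k ≈ 12.5 h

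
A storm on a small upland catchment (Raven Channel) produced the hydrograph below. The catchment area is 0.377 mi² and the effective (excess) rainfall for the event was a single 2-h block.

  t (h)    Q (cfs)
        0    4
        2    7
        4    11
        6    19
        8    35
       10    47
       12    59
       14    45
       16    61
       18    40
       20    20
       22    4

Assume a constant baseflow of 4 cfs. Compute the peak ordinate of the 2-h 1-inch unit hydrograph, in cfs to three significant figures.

U_p ≈ 22.8 cfs

Direct runoff: 0.0, 3.0, 7.0, 15.0, 31.0, 43.0, 55.0, 41.0, 57.0, 36.0, 16.0, 0.0 cfs; ΣQ_DR = 304.0 cfs, peak = 57.0 cfs.
Runoff depth d = ΣQ_DR·Δt / A = 304.0 × 7200 / (0.377 mi²) = 2.499 in.
The 1-inch UH is the DRH scaled by (1 in)/d, so U_p = 57.0 × 1/2.499 = 22.8 cfs.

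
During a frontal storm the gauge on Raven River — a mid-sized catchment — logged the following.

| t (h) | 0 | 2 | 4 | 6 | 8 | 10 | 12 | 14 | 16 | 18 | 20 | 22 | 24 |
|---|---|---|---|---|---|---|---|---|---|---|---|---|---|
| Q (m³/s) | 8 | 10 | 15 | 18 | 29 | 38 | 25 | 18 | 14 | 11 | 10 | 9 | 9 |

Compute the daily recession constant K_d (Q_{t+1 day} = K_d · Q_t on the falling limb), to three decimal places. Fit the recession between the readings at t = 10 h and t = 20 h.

Between t = 10 h and t = 20 h the flow falls from 38 to 10 m³/s over 5×2 h = 10 h.
Per-interval ratio K = (10/38)^(1/5) = 0.7657; K_d = K^(24/2) = 0.041.

K_d ≈ 0.041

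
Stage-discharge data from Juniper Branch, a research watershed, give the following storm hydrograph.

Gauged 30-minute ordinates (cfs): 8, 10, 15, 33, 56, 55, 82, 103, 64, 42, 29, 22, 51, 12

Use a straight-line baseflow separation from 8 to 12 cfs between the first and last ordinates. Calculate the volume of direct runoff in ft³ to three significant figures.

Direct-runoff ordinates (Q − Q_b): 0.00, 1.69, 6.38, 24.08, 46.77, 45.46, 72.15, 92.85, 53.54, 31.23, 17.92, 10.62, 39.31, 0.00 cfs.
ΣQ_DR = 442.0 cfs.
With Δt = 0.5 h = 1800 s, V = ΣQ_DR · Δt = 442.0 × 1800 = 7.96 × 10^5 ft³.

V ≈ 7.96 × 10^5 ft³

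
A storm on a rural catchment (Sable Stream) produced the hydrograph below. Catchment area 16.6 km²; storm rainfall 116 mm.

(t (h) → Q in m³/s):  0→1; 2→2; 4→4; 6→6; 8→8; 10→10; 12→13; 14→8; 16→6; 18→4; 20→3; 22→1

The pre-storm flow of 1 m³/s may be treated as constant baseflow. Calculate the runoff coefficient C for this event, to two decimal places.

C ≈ 0.20

ΣQ_DR = 54.00 m³/s; V = ΣQ_DR·Δt = 3.888 × 10^5 m³.
Runoff depth d = V / A = 23.42 mm.
C = d / P = 23.42 / 116 = 0.20.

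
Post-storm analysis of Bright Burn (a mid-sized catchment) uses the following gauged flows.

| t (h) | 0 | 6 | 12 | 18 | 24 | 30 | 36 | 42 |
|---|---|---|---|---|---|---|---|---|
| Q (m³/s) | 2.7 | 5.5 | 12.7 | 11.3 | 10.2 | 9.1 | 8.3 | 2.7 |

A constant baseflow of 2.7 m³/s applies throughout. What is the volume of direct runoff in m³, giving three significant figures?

Direct-runoff ordinates (Q − Q_b): 0.0, 2.8, 10.0, 8.6, 7.5, 6.4, 5.6, 0.0 m³/s.
ΣQ_DR = 40.90 m³/s.
With Δt = 6 h = 21600 s, V = ΣQ_DR · Δt = 40.90 × 21600 = 8.83 × 10^5 m³.

V ≈ 8.83 × 10^5 m³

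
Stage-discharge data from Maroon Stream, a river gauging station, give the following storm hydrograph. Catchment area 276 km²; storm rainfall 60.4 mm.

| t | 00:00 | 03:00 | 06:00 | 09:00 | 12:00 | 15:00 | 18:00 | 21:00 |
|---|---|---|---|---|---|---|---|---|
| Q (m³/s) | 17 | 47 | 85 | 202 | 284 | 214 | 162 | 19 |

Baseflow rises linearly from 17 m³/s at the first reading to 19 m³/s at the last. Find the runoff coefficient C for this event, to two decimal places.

ΣQ_DR = 886.0 m³/s; V = ΣQ_DR·Δt = 9.569 × 10^6 m³.
Runoff depth d = V / A = 34.67 mm.
C = d / P = 34.67 / 60.4 = 0.57.

C ≈ 0.57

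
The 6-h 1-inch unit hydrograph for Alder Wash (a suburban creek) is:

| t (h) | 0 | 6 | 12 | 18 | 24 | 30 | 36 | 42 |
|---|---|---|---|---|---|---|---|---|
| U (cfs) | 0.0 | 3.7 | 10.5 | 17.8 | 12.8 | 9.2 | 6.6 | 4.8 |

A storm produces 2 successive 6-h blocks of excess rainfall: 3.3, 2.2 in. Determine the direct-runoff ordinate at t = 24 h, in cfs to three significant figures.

By discrete convolution, Q_j = Σ (P_i / 1 in) · U_{j−i}.
At t = 24 h (j=4): Q = (3.3/1)·12.8 + (2.2/1)·17.8 = 81.4 cfs.

Q ≈ 81.4 cfs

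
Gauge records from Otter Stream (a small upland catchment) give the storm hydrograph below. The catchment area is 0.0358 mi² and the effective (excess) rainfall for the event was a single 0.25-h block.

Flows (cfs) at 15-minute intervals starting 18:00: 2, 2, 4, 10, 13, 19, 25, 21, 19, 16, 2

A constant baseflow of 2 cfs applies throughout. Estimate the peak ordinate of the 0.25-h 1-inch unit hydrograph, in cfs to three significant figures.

Direct runoff: 0.0, 0.0, 2.0, 8.0, 11.0, 17.0, 23.0, 19.0, 17.0, 14.0, 0.0 cfs; ΣQ_DR = 111.0 cfs, peak = 23.0 cfs.
Runoff depth d = ΣQ_DR·Δt / A = 111.0 × 900 / (0.0358 mi²) = 1.201 in.
The 1-inch UH is the DRH scaled by (1 in)/d, so U_p = 23.0 × 1/1.201 = 19.1 cfs.

U_p ≈ 19.1 cfs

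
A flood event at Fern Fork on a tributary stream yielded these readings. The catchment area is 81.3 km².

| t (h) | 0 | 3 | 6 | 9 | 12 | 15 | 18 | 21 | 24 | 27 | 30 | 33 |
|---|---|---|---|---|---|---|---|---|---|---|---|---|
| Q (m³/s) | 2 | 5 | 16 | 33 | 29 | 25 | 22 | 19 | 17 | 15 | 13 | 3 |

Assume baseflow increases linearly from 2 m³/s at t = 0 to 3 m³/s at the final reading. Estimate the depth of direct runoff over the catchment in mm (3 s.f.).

Direct runoff: 0.00, 2.91, 13.82, 30.73, 26.64, 22.55, 19.45, 16.36, 14.27, 12.18, 10.09, 0.00 m³/s; ΣQ_DR = 169.0 m³/s.
V = ΣQ_DR · Δt = 169.0 × 10800 s = 1.825 × 10^6 m³.
Over A = 81.3 km², depth = V / A = 22.5 mm.

d ≈ 22.5 mm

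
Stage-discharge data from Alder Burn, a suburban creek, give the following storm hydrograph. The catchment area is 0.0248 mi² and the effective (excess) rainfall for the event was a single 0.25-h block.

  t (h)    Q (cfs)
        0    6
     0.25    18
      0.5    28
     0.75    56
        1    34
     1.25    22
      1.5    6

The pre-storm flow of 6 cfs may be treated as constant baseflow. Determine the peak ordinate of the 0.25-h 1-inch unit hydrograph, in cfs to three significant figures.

Direct runoff: 0.0, 12.0, 22.0, 50.0, 28.0, 16.0, 0.0 cfs; ΣQ_DR = 128.0 cfs, peak = 50.0 cfs.
Runoff depth d = ΣQ_DR·Δt / A = 128.0 × 900 / (0.0248 mi²) = 1.999 in.
The 1-inch UH is the DRH scaled by (1 in)/d, so U_p = 50.0 × 1/1.999 = 25.0 cfs.

U_p ≈ 25.0 cfs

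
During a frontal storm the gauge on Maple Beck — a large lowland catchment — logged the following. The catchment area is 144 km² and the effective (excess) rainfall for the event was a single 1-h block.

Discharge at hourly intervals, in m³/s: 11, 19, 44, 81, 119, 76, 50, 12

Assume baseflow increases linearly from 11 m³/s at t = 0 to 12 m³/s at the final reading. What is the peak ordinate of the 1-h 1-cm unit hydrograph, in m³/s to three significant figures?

U_p ≈ 134 m³/s

Direct runoff: 0.00, 7.86, 32.71, 69.57, 107.43, 64.29, 38.14, 0.00 m³/s; ΣQ_DR = 320.0 m³/s, peak = 107.43 m³/s.
Runoff depth d = ΣQ_DR·Δt / A = 320.0 × 3600 / (144 km²) = 8.000 mm.
The 1-cm UH is the DRH scaled by (10 mm)/d, so U_p = 107.43 × 10/8.000 = 134 m³/s.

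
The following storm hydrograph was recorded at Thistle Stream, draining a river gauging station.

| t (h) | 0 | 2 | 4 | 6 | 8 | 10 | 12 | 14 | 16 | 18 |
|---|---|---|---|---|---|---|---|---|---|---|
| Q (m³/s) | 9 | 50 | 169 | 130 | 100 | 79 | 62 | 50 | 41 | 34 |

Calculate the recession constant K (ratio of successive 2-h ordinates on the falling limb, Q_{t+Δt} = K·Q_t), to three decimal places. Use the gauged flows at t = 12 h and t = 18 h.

K ≈ 0.819

Using the recession-limb readings at t = 12 h and t = 18 h: Q falls from 62 to 34 m³/s over 3 intervals.
K = (Q₂/Q₁)^(1/3) = (34/62)^(1/3) = 0.819.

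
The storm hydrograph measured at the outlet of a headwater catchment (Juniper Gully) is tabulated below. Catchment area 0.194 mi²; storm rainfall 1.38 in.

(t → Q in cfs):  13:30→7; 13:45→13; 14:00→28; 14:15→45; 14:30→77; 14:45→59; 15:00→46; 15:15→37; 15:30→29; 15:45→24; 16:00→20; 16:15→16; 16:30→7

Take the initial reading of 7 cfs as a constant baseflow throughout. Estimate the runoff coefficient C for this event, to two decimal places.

ΣQ_DR = 317.0 cfs; V = ΣQ_DR·Δt = 2.853 × 10^5 ft³.
Runoff depth d = V / A = 0.6330 in.
C = d / P = 0.6330 / 1.38 = 0.46.

C ≈ 0.46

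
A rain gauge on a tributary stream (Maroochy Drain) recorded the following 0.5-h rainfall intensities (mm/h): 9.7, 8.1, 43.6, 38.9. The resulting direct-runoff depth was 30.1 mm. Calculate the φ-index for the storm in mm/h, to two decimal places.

φ ≈ 11.15 mm/h

Only the 2 blocks with intensity above φ contribute runoff: 43.6, 38.9 mm/h.
Σ(I−φ)·Δt = d  ⇒  (43.6+38.9 − 2φ)·0.5 = 30.1
φ = (82.50 − 30.1/0.5) / 2 = 11.15 mm/h.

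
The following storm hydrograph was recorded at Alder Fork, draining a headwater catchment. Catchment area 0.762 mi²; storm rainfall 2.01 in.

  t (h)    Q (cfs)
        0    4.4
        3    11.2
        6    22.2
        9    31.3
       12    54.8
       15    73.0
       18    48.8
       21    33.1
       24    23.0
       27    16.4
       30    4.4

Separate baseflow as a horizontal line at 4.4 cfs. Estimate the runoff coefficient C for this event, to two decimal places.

ΣQ_DR = 274.2 cfs; V = ΣQ_DR·Δt = 2.961 × 10^6 ft³.
Runoff depth d = V / A = 1.673 in.
C = d / P = 1.673 / 2.01 = 0.83.

C ≈ 0.83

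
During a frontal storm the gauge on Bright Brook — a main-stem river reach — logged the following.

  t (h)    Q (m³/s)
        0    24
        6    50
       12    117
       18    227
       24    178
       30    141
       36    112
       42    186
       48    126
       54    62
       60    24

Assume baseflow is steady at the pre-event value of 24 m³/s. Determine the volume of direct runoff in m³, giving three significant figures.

V ≈ 2.12 × 10^7 m³

Direct-runoff ordinates (Q − Q_b): 0.0, 26.0, 93.0, 203.0, 154.0, 117.0, 88.0, 162.0, 102.0, 38.0, 0.0 m³/s.
ΣQ_DR = 983.0 m³/s.
With Δt = 6 h = 21600 s, V = ΣQ_DR · Δt = 983.0 × 21600 = 2.12 × 10^7 m³.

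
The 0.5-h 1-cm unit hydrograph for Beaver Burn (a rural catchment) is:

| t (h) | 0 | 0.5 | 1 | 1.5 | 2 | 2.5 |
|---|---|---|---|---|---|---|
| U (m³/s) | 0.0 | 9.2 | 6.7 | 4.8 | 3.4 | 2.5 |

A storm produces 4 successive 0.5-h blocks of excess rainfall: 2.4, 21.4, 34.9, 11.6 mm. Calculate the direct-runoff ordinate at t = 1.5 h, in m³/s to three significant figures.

Q ≈ 47.6 m³/s

By discrete convolution, Q_j = Σ (P_i / 10 mm) · U_{j−i}.
At t = 1.5 h (j=3): Q = (2.4/10)·4.8 + (21.4/10)·6.7 + (34.9/10)·9.2 + (11.6/10)·0.0 = 47.6 m³/s.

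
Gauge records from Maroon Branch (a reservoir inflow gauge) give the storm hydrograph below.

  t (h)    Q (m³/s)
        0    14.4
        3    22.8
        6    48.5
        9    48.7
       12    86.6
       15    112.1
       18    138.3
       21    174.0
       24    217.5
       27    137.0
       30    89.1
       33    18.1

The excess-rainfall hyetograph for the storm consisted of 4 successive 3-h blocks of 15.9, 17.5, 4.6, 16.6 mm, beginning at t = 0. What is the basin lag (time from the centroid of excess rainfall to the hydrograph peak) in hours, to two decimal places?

Centroid of excess rainfall: t_c = Σ P_i·t̄_i / ΣP_i = 5.7033 h (block centres at 1.5, 4.5, 7.5, 10.5 h).
Hydrograph peak occurs at t = 24 h, so basin lag t_L = 24 − 5.7033 = 18.30 h.

t_L ≈ 18.30 h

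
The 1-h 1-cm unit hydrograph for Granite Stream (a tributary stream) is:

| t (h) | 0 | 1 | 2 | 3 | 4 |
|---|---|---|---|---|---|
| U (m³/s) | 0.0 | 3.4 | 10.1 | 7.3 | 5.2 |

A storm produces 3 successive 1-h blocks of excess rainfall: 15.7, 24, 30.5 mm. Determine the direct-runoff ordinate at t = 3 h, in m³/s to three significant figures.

By discrete convolution, Q_j = Σ (P_i / 10 mm) · U_{j−i}.
At t = 3 h (j=3): Q = (15.7/10)·7.3 + (24/10)·10.1 + (30.5/10)·3.4 = 46.1 m³/s.

Q ≈ 46.1 m³/s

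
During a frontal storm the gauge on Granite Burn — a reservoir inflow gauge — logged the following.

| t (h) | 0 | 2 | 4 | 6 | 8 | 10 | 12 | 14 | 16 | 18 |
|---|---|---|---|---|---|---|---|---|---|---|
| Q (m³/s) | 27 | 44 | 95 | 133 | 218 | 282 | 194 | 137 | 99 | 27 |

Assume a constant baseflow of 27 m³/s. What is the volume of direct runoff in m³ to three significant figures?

V ≈ 7.10 × 10^6 m³

Direct-runoff ordinates (Q − Q_b): 0.0, 17.0, 68.0, 106.0, 191.0, 255.0, 167.0, 110.0, 72.0, 0.0 m³/s.
ΣQ_DR = 986.0 m³/s.
With Δt = 2 h = 7200 s, V = ΣQ_DR · Δt = 986.0 × 7200 = 7.10 × 10^6 m³.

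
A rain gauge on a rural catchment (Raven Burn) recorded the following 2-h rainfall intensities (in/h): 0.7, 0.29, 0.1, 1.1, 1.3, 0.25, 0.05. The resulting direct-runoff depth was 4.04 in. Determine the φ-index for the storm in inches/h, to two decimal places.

φ ≈ 0.36 in/h

Only the 3 blocks with intensity above φ contribute runoff: 0.7, 1.1, 1.3 in/h.
Σ(I−φ)·Δt = d  ⇒  (0.7+1.1+1.3 − 3φ)·2 = 4.04
φ = (3.100 − 4.04/2) / 3 = 0.36 in/h.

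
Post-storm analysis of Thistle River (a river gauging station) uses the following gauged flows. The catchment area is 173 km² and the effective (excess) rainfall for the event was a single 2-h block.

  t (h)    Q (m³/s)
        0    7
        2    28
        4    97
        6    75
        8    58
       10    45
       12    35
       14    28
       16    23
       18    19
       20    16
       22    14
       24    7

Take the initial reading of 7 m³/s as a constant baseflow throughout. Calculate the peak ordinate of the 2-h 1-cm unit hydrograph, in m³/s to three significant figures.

U_p ≈ 59.9 m³/s

Direct runoff: 0.0, 21.0, 90.0, 68.0, 51.0, 38.0, 28.0, 21.0, 16.0, 12.0, 9.0, 7.0, 0.0 m³/s; ΣQ_DR = 361.0 m³/s, peak = 90.0 m³/s.
Runoff depth d = ΣQ_DR·Δt / A = 361.0 × 7200 / (173 km²) = 15.02 mm.
The 1-cm UH is the DRH scaled by (10 mm)/d, so U_p = 90.0 × 10/15.02 = 59.9 m³/s.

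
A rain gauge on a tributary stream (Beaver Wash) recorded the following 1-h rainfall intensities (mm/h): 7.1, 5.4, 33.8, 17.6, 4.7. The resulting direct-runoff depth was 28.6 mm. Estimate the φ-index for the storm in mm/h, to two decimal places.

Only the 2 blocks with intensity above φ contribute runoff: 33.8, 17.6 mm/h.
Σ(I−φ)·Δt = d  ⇒  (33.8+17.6 − 2φ)·1 = 28.6
φ = (51.40 − 28.6/1) / 2 = 11.40 mm/h.

φ ≈ 11.40 mm/h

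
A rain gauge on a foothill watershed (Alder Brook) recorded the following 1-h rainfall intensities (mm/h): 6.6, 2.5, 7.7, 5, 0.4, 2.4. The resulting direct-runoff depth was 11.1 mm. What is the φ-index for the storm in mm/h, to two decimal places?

φ ≈ 2.73 mm/h

Only the 3 blocks with intensity above φ contribute runoff: 6.6, 7.7, 5 mm/h.
Σ(I−φ)·Δt = d  ⇒  (6.6+7.7+5 − 3φ)·1 = 11.1
φ = (19.30 − 11.1/1) / 3 = 2.73 mm/h.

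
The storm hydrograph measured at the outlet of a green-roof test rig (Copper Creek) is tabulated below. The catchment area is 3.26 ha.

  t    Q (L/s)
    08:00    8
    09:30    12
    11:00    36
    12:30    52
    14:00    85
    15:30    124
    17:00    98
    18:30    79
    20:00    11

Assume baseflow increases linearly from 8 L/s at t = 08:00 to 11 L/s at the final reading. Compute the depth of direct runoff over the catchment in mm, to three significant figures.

Direct runoff: 0.00, 3.62, 27.25, 42.88, 75.50, 114.12, 87.75, 68.38, 0.00 L/s; ΣQ_DR = 419.5 L/s.
V = ΣQ_DR · Δt = 419.5 × 5400 s = 2.265 × 10^6 L.
Over A = 3.26 ha, depth = V / A = 69.5 mm.

d ≈ 69.5 mm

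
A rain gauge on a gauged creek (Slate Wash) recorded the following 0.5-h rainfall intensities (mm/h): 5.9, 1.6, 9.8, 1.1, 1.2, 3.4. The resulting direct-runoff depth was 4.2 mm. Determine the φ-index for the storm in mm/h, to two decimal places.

Only the 2 blocks with intensity above φ contribute runoff: 5.9, 9.8 mm/h.
Σ(I−φ)·Δt = d  ⇒  (5.9+9.8 − 2φ)·0.5 = 4.2
φ = (15.70 − 4.2/0.5) / 2 = 3.65 mm/h.

φ ≈ 3.65 mm/h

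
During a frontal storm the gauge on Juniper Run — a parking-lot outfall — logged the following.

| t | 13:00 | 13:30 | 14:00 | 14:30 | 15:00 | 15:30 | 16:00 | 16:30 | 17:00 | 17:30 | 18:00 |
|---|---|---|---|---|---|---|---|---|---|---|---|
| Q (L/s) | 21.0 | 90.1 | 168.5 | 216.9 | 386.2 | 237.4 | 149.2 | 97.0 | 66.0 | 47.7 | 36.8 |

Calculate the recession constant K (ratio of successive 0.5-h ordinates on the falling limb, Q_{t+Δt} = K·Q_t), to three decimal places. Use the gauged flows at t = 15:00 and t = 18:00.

K ≈ 0.676

Using the recession-limb readings at t = 15:00 and t = 18:00: Q falls from 386.2 to 36.8 L/s over 6 intervals.
K = (Q₂/Q₁)^(1/6) = (36.8/386.2)^(1/6) = 0.676.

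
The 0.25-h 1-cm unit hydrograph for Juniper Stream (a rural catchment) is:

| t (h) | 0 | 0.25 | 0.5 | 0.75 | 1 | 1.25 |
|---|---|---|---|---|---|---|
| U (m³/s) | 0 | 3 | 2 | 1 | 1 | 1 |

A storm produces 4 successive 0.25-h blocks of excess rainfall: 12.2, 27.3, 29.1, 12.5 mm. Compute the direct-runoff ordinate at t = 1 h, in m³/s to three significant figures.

By discrete convolution, Q_j = Σ (P_i / 10 mm) · U_{j−i}.
At t = 1 h (j=4): Q = (12.2/10)·1 + (27.3/10)·1 + (29.1/10)·2 + (12.5/10)·3 = 13.5 m³/s.

Q ≈ 13.5 m³/s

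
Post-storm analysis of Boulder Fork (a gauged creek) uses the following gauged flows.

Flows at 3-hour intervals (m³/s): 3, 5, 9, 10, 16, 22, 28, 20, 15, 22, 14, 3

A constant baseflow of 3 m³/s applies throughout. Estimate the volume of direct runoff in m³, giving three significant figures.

V ≈ 1.41 × 10^6 m³

Direct-runoff ordinates (Q − Q_b): 0.0, 2.0, 6.0, 7.0, 13.0, 19.0, 25.0, 17.0, 12.0, 19.0, 11.0, 0.0 m³/s.
ΣQ_DR = 131.0 m³/s.
With Δt = 3 h = 10800 s, V = ΣQ_DR · Δt = 131.0 × 10800 = 1.41 × 10^6 m³.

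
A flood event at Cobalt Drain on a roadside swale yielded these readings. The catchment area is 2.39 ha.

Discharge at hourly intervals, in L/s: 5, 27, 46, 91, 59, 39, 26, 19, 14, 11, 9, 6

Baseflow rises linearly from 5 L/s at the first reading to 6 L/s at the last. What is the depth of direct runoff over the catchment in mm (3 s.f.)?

Direct runoff: 0.00, 21.91, 40.82, 85.73, 53.64, 33.55, 20.45, 13.36, 8.27, 5.18, 3.09, 0.00 L/s; ΣQ_DR = 286.0 L/s.
V = ΣQ_DR · Δt = 286.0 × 3600 s = 1.030 × 10^6 L.
Over A = 2.39 ha, depth = V / A = 43.1 mm.

d ≈ 43.1 mm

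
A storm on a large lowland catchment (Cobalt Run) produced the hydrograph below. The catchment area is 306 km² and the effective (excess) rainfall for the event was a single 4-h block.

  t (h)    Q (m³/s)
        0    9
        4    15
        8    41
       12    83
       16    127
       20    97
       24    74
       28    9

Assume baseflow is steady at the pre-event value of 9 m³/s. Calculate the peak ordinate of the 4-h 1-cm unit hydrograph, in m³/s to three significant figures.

U_p ≈ 65.5 m³/s

Direct runoff: 0.0, 6.0, 32.0, 74.0, 118.0, 88.0, 65.0, 0.0 m³/s; ΣQ_DR = 383.0 m³/s, peak = 118.0 m³/s.
Runoff depth d = ΣQ_DR·Δt / A = 383.0 × 14400 / (306 km²) = 18.02 mm.
The 1-cm UH is the DRH scaled by (10 mm)/d, so U_p = 118.0 × 10/18.02 = 65.5 m³/s.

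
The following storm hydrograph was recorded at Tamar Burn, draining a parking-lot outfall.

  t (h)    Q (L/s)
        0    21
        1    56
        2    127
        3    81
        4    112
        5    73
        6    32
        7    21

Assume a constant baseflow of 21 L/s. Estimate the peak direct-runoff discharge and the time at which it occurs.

Subtracting baseflow gives direct-runoff ordinates: 0.0, 35.0, 106.0, 60.0, 91.0, 52.0, 11.0, 0.0 L/s.
The maximum is 106.0 L/s, occurring at the reading for t = 2 h.

Q_p = 106.0 L/s at t = 2 h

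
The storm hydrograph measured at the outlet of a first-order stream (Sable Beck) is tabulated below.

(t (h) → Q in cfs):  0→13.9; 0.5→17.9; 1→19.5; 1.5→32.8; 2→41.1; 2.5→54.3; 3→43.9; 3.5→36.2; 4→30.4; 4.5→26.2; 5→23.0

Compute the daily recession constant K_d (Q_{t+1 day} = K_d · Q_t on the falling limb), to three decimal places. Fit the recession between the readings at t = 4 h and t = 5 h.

K_d ≈ 0.001

Between t = 4 h and t = 5 h the flow falls from 30.4 to 23.0 cfs over 2×0.5 h = 1 h.
Per-interval ratio K = (23.0/30.4)^(1/2) = 0.8698; K_d = K^(24/0.5) = 0.001.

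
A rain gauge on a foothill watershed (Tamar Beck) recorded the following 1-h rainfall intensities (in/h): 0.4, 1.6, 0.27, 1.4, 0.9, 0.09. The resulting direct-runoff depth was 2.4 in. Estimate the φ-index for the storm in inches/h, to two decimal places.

φ ≈ 0.50 in/h

Only the 3 blocks with intensity above φ contribute runoff: 1.6, 1.4, 0.9 in/h.
Σ(I−φ)·Δt = d  ⇒  (1.6+1.4+0.9 − 3φ)·1 = 2.4
φ = (3.900 − 2.4/1) / 3 = 0.50 in/h.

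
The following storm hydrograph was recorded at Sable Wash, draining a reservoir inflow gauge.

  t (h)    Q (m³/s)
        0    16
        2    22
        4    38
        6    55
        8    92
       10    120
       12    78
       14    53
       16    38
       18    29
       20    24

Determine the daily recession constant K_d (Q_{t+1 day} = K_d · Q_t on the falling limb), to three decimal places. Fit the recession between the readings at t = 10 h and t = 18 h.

K_d ≈ 0.014

Between t = 10 h and t = 18 h the flow falls from 120 to 29 m³/s over 4×2 h = 8 h.
Per-interval ratio K = (29/120)^(1/4) = 0.7011; K_d = K^(24/2) = 0.014.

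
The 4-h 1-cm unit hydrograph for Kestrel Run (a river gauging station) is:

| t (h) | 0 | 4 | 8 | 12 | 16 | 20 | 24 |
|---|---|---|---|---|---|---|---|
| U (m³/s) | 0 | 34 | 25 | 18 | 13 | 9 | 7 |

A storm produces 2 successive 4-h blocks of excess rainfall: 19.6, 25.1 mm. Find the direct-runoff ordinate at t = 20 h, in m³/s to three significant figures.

Q ≈ 50.3 m³/s

By discrete convolution, Q_j = Σ (P_i / 10 mm) · U_{j−i}.
At t = 20 h (j=5): Q = (19.6/10)·9 + (25.1/10)·13 = 50.3 m³/s.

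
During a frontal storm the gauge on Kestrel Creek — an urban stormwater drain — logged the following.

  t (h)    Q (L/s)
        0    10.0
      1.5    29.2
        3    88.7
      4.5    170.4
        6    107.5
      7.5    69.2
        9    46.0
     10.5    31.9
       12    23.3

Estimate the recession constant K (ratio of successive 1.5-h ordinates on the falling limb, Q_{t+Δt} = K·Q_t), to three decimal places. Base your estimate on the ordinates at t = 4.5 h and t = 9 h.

Using the recession-limb readings at t = 4.5 h and t = 9 h: Q falls from 170.4 to 46.0 L/s over 3 intervals.
K = (Q₂/Q₁)^(1/3) = (46.0/170.4)^(1/3) = 0.646.

K ≈ 0.646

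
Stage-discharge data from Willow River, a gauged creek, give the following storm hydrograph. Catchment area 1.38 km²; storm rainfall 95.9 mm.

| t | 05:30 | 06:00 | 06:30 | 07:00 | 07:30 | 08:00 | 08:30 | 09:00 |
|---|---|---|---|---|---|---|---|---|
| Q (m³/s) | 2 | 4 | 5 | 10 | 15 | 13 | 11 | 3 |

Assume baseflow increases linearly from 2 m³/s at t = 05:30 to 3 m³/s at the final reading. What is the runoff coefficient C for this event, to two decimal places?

ΣQ_DR = 43.00 m³/s; V = ΣQ_DR·Δt = 77400 m³.
Runoff depth d = V / A = 56.09 mm.
C = d / P = 56.09 / 95.9 = 0.58.

C ≈ 0.58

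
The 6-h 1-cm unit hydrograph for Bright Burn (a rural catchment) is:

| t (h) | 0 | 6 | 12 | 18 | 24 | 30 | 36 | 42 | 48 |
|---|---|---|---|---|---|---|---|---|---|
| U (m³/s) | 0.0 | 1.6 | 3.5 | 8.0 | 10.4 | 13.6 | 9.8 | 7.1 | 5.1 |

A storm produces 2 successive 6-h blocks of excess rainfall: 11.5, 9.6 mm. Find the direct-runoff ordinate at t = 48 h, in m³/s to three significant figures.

Q ≈ 12.7 m³/s

By discrete convolution, Q_j = Σ (P_i / 10 mm) · U_{j−i}.
At t = 48 h (j=8): Q = (11.5/10)·5.1 + (9.6/10)·7.1 = 12.7 m³/s.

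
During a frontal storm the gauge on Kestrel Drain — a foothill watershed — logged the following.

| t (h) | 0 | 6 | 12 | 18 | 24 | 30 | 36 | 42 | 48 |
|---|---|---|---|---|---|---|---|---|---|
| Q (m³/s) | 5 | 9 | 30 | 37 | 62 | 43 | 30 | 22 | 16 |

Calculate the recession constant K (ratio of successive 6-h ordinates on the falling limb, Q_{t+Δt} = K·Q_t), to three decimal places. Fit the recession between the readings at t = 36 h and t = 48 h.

K ≈ 0.730

Using the recession-limb readings at t = 36 h and t = 48 h: Q falls from 30 to 16 m³/s over 2 intervals.
K = (Q₂/Q₁)^(1/2) = (16/30)^(1/2) = 0.730.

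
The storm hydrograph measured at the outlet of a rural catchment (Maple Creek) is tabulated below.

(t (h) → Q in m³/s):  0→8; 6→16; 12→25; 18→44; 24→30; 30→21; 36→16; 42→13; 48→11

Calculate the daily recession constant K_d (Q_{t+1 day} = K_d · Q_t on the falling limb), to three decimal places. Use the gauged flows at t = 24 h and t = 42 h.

Between t = 24 h and t = 42 h the flow falls from 30 to 13 m³/s over 3×6 h = 18 h.
Per-interval ratio K = (13/30)^(1/3) = 0.7567; K_d = K^(24/6) = 0.328.

K_d ≈ 0.328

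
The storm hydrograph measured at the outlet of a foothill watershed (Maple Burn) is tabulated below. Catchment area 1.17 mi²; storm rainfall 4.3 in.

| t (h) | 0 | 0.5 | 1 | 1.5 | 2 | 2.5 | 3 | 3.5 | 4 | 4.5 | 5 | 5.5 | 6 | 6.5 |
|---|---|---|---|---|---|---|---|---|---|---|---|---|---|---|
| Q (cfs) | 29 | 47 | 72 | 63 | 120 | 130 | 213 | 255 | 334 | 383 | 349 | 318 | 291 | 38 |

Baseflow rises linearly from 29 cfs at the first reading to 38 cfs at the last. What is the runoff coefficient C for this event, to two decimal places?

C ≈ 0.33

ΣQ_DR = 2173 cfs; V = ΣQ_DR·Δt = 3.911 × 10^6 ft³.
Runoff depth d = V / A = 1.439 in.
C = d / P = 1.439 / 4.3 = 0.33.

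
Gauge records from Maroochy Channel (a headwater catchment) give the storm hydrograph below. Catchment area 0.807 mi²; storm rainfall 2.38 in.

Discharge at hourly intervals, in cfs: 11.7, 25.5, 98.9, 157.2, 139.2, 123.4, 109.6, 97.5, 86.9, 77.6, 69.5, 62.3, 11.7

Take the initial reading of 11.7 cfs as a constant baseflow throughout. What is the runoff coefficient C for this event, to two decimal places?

C ≈ 0.74

ΣQ_DR = 918.9 cfs; V = ΣQ_DR·Δt = 3.308 × 10^6 ft³.
Runoff depth d = V / A = 1.764 in.
C = d / P = 1.764 / 2.38 = 0.74.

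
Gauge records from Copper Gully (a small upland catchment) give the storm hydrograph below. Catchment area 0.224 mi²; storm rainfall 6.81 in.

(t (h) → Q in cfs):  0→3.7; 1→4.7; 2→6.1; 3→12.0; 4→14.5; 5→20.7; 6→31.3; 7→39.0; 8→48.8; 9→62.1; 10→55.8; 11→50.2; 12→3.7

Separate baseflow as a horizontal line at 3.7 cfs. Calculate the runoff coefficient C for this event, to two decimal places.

ΣQ_DR = 304.5 cfs; V = ΣQ_DR·Δt = 1.096 × 10^6 ft³.
Runoff depth d = V / A = 2.106 in.
C = d / P = 2.106 / 6.81 = 0.31.

C ≈ 0.31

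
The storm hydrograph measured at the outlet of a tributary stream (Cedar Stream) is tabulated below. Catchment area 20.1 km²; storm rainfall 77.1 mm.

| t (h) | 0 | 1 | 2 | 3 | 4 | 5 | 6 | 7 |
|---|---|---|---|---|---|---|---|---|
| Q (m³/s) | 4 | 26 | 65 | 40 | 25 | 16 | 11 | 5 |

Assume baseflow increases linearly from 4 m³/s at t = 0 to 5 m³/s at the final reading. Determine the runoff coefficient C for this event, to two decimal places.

C ≈ 0.36

ΣQ_DR = 156.0 m³/s; V = ΣQ_DR·Δt = 5.616 × 10^5 m³.
Runoff depth d = V / A = 27.94 mm.
C = d / P = 27.94 / 77.1 = 0.36.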